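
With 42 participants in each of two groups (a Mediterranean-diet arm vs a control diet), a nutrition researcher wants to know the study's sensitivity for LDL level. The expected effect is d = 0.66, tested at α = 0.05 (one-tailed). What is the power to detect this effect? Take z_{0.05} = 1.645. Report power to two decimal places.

power ≈ 0.92

For two equal groups, power = Φ(d·√(n/2) − z_{α}).
d·√(n/2) = 0.66 × √(42/2) = 0.66 × 4.583 = 3.024.
z_β = 3.024 − 1.645 = 1.379.
Power = Φ(1.379) = 0.916.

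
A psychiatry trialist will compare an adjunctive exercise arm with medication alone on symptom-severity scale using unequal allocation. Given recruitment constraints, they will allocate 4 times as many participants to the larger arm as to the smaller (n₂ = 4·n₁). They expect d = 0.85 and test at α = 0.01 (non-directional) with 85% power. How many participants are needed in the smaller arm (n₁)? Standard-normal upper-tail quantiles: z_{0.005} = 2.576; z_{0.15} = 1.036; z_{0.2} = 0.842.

n₁ = 23

With allocation ratio k = n₂/n₁ = 4, Var(x̄₁−x̄₂) = σ²(1/n₁ + 1/(k·n₁)) = σ²·(k+1)/(k·n₁).
So n₁ = (1 + 1/k)·((z_{α/2} + z_β)/d)² = 1.250 × (3.612/0.85)².
n₁ = 1.250 × 18.06 = 22.6.
Round up: n₁ = 23, giving n₂ = 4 × 23 = 92.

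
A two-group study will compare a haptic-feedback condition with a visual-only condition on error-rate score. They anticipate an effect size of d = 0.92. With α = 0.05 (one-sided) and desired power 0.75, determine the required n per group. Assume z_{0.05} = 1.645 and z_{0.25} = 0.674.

For two independent groups with equal n: n = 2·((z_{α} + z_β) / d)².
z_{α} + z_β = 1.645 + 0.674 = 2.319.
n = 2 × (2.319 / 0.92)² = 2 × 2.521² = 2 × 6.35 = 12.7.
Round up to the next whole participant.

n = 13 per group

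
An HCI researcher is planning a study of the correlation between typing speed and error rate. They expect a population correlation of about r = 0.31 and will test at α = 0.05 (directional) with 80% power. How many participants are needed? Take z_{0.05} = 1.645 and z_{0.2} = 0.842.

n = 64

Fisher's z: C = ½·ln((1+r)/(1−r)) = ½·ln(1.8986) = 0.3205.
n = ((z_{α} + z_β)/C)² + 3.
(1.645 + 0.842) / 0.3205 = 2.487 / 0.3205 = 7.760.
n = 7.760² + 3 = 60.21 + 3 = 63.2.
Round up.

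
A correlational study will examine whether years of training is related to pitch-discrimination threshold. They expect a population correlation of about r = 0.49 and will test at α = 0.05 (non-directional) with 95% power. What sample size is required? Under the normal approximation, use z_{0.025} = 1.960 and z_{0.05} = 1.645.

n = 49

Fisher's z: C = ½·ln((1+r)/(1−r)) = ½·ln(2.9216) = 0.5361.
n = ((z_{α/2} + z_β)/C)² + 3.
(1.960 + 1.645) / 0.5361 = 3.605 / 0.5361 = 6.724.
n = 6.724² + 3 = 45.22 + 3 = 48.2.
Round up.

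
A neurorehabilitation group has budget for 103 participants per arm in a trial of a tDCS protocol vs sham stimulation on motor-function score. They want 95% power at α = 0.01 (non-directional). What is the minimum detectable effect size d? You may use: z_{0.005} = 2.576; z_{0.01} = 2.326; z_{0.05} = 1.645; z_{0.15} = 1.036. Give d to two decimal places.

For two independent groups of n = 103 each: d_min = (z_{α/2} + z_β)·√(2/n).
z-sum = 2.576 + 1.645 = 4.221.
d_min = 4.221 × √(2/103) = 4.221 × 0.1393 = 0.588.

d_min ≈ 0.59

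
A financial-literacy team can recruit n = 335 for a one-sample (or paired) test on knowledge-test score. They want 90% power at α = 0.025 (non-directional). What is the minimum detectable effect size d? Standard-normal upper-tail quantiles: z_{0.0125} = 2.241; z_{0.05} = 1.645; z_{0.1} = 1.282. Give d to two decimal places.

d_min ≈ 0.19

For a single sample (or paired design) of n = 335: d_min = (z_{α/2} + z_β)/√n.
z-sum = 2.241 + 1.282 = 3.523.
d_min = 3.523 / √335 = 3.523 / 18.303 = 0.192.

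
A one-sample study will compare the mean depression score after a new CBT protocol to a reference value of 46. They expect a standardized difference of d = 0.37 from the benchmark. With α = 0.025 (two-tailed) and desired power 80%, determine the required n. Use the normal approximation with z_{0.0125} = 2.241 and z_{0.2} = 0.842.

n = 70

For a one-sample test: n = ((z_{α/2} + z_β) / d)².
z_{α/2} + z_β = 2.241 + 0.842 = 3.083.
n = (3.083 / 0.37)² = 8.332² = 69.43.
Round up.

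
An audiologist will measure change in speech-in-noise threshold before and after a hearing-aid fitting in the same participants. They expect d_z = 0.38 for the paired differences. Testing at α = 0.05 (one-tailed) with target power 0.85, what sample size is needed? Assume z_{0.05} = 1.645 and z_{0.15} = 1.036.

n = 50 pairs

For a paired (one-sample on differences) test: n = ((z_{α} + z_β) / d)².
z_{α} + z_β = 1.645 + 1.036 = 2.681.
n = (2.681 / 0.38)² = 7.055² = 49.78.
Round up.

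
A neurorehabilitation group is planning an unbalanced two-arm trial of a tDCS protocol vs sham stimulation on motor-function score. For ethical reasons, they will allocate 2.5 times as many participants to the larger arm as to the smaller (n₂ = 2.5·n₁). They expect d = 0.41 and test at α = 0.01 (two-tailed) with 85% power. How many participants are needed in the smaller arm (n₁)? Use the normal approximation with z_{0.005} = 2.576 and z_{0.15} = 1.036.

n₁ = 109

With allocation ratio k = n₂/n₁ = 2.5, Var(x̄₁−x̄₂) = σ²(1/n₁ + 1/(k·n₁)) = σ²·(k+1)/(k·n₁).
So n₁ = (1 + 1/k)·((z_{α/2} + z_β)/d)² = 1.400 × (3.612/0.41)².
n₁ = 1.400 × 77.61 = 108.7.
Round up: n₁ = 109, giving n₂ = ⌈2.5 × 109⌉ = ⌈272.5⌉ = 273.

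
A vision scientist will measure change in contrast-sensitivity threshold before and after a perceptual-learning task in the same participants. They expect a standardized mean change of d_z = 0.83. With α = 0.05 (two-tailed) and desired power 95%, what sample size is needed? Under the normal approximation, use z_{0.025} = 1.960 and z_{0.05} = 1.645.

For a paired (one-sample on differences) test: n = ((z_{α/2} + z_β) / d)².
z_{α/2} + z_β = 1.960 + 1.645 = 3.605.
n = (3.605 / 0.83)² = 4.343² = 18.86.
Round up.

n = 19 pairs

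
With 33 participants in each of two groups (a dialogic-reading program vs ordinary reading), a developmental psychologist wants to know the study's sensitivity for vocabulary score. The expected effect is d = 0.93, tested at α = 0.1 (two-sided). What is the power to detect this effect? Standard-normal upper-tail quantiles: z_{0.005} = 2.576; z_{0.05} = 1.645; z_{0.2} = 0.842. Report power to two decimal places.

power ≈ 0.98

For two equal groups, power = Φ(d·√(n/2) − z_{α/2}).
d·√(n/2) = 0.93 × √(33/2) = 0.93 × 4.062 = 3.778.
z_β = 3.778 − 1.645 = 2.133.
Power = Φ(2.133) = 0.984.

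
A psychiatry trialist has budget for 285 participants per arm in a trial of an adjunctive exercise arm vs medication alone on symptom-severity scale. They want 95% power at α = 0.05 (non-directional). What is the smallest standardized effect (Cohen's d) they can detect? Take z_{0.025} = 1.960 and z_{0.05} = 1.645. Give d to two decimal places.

For two independent groups of n = 285 each: d_min = (z_{α/2} + z_β)·√(2/n).
z-sum = 1.960 + 1.645 = 3.605.
d_min = 3.605 × √(2/285) = 3.605 × 0.0838 = 0.302.

d_min ≈ 0.30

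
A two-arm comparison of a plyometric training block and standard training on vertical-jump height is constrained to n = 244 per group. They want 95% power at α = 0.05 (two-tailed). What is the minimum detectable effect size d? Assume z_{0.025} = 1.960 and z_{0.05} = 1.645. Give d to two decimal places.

For two independent groups of n = 244 each: d_min = (z_{α/2} + z_β)·√(2/n).
z-sum = 1.960 + 1.645 = 3.605.
d_min = 3.605 × √(2/244) = 3.605 × 0.0905 = 0.326.

d_min ≈ 0.33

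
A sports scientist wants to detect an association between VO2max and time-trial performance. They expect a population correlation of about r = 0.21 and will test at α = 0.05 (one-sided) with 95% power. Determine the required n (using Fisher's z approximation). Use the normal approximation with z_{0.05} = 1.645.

n = 242

Fisher's z: C = ½·ln((1+r)/(1−r)) = ½·ln(1.5316) = 0.2132.
n = ((z_{α} + z_β)/C)² + 3.
(1.645 + 1.645) / 0.2132 = 3.290 / 0.2132 = 15.432.
n = 15.432² + 3 = 238.13 + 3 = 241.1.
Round up.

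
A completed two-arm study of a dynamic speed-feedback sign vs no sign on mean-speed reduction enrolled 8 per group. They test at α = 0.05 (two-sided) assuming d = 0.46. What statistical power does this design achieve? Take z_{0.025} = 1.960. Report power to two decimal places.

For two equal groups, power = Φ(d·√(n/2) − z_{α/2}).
d·√(n/2) = 0.46 × √(8/2) = 0.46 × 2.000 = 0.920.
z_β = 0.920 − 1.960 = -1.040.
Power = Φ(-1.040) = 0.149.

power ≈ 0.15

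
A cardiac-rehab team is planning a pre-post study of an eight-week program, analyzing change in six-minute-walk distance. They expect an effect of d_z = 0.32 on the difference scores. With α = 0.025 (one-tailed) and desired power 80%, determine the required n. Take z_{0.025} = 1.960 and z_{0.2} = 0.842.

For a paired (one-sample on differences) test: n = ((z_{α} + z_β) / d)².
z_{α} + z_β = 1.960 + 0.842 = 2.802.
n = (2.802 / 0.32)² = 8.756² = 76.67.
Round up.

n = 77 pairs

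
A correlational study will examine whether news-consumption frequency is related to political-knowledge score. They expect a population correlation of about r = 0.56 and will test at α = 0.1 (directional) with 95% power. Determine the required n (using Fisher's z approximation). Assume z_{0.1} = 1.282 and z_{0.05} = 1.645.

n = 25

Fisher's z: C = ½·ln((1+r)/(1−r)) = ½·ln(3.5455) = 0.6328.
n = ((z_{α} + z_β)/C)² + 3.
(1.282 + 1.645) / 0.6328 = 2.927 / 0.6328 = 4.625.
n = 4.625² + 3 = 21.40 + 3 = 24.4.
Round up.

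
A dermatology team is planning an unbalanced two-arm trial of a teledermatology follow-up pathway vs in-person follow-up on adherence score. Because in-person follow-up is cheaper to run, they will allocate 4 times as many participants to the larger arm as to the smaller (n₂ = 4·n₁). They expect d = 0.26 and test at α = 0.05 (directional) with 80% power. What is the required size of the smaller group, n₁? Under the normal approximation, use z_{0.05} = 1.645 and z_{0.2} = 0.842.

n₁ = 115

With allocation ratio k = n₂/n₁ = 4, Var(x̄₁−x̄₂) = σ²(1/n₁ + 1/(k·n₁)) = σ²·(k+1)/(k·n₁).
So n₁ = (1 + 1/k)·((z_{α} + z_β)/d)² = 1.250 × (2.487/0.26)².
n₁ = 1.250 × 91.50 = 114.4.
Round up: n₁ = 115, giving n₂ = 4 × 115 = 460.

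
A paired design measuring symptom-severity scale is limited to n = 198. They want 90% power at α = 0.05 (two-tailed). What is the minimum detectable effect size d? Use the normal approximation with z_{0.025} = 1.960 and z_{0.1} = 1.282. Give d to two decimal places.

For a single sample (or paired design) of n = 198: d_min = (z_{α/2} + z_β)/√n.
z-sum = 1.960 + 1.282 = 3.242.
d_min = 3.242 / √198 = 3.242 / 14.071 = 0.230.

d_min ≈ 0.23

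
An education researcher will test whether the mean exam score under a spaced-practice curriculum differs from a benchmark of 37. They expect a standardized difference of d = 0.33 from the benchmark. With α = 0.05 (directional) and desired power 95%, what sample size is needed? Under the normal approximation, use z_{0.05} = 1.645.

For a one-sample test: n = ((z_{α} + z_β) / d)².
z_{α} + z_β = 1.645 + 1.645 = 3.290.
n = (3.290 / 0.33)² = 9.970² = 99.39.
Round up.

n = 100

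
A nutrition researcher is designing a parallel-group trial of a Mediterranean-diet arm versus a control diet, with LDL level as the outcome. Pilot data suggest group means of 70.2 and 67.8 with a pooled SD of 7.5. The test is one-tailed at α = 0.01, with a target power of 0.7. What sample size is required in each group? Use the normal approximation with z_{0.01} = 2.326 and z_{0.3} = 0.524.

n = 159 per group

Cohen's d = |M₁ − M₂| / SD_pooled = |70.2 − 67.8| / 7.5 = 2.4 / 7.5 = 0.320.
For two independent groups with equal n: n = 2·((z_{α} + z_β) / d)².
z_{α} + z_β = 2.326 + 0.524 = 2.850.
n = 2 × (2.850 / 0.320)² = 2 × 8.906² = 2 × 79.32 = 158.6.
Round up to the next whole participant.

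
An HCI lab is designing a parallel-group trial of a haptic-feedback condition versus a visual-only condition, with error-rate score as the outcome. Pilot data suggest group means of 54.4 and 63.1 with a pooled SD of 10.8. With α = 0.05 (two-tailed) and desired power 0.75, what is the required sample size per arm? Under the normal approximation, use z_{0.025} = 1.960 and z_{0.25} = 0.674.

Cohen's d = |M₁ − M₂| / SD_pooled = |54.4 − 63.1| / 10.8 = 8.7 / 10.8 = 0.806.
For two independent groups with equal n: n = 2·((z_{α/2} + z_β) / d)².
z_{α/2} + z_β = 1.960 + 0.674 = 2.634.
n = 2 × (2.634 / 0.806)² = 2 × 3.268² = 2 × 10.68 = 21.4.
Round up to the next whole participant.

n = 22 per group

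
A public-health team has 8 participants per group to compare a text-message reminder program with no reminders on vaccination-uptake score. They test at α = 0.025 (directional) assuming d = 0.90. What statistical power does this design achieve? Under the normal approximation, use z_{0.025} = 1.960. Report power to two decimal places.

power ≈ 0.44

For two equal groups, power = Φ(d·√(n/2) − z_{α}).
d·√(n/2) = 0.90 × √(8/2) = 0.90 × 2.000 = 1.800.
z_β = 1.800 − 1.960 = -0.160.
Power = Φ(-0.160) = 0.436.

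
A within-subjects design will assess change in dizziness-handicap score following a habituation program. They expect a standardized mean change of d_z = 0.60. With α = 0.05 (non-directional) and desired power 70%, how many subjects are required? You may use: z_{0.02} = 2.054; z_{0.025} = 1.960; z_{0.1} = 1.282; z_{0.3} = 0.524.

n = 18 pairs

For a paired (one-sample on differences) test: n = ((z_{α/2} + z_β) / d)².
z_{α/2} + z_β = 1.960 + 0.524 = 2.484.
n = (2.484 / 0.60)² = 4.140² = 17.14.
Round up.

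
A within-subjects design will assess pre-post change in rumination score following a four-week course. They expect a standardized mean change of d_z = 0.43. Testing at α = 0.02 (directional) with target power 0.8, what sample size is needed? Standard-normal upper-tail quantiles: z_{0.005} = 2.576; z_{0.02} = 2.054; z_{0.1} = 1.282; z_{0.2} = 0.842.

For a paired (one-sample on differences) test: n = ((z_{α} + z_β) / d)².
z_{α} + z_β = 2.054 + 0.842 = 2.896.
n = (2.896 / 0.43)² = 6.735² = 45.36.
Round up.

n = 46 pairs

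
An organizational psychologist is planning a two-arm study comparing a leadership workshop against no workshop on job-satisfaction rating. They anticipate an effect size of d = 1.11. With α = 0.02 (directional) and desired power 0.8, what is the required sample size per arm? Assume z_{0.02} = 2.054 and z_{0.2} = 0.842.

n = 14 per group

For two independent groups with equal n: n = 2·((z_{α} + z_β) / d)².
z_{α} + z_β = 2.054 + 0.842 = 2.896.
n = 2 × (2.896 / 1.11)² = 2 × 2.609² = 2 × 6.81 = 13.6.
Round up to the next whole participant.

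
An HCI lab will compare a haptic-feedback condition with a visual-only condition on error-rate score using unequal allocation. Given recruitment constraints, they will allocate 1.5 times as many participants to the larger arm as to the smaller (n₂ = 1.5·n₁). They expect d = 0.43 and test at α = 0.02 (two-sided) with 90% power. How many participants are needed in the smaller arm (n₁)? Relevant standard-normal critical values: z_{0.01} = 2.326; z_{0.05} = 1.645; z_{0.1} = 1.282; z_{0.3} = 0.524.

With allocation ratio k = n₂/n₁ = 1.5, Var(x̄₁−x̄₂) = σ²(1/n₁ + 1/(k·n₁)) = σ²·(k+1)/(k·n₁).
So n₁ = (1 + 1/k)·((z_{α/2} + z_β)/d)² = 1.667 × (3.608/0.43)².
n₁ = 1.667 × 70.40 = 117.3.
Round up: n₁ = 118, giving n₂ = 1.5 × 118 = 177.

n₁ = 118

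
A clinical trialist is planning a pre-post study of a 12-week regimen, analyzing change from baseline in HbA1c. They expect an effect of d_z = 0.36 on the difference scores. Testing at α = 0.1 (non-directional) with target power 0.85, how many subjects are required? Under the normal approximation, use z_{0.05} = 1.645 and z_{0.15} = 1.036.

n = 56 pairs

For a paired (one-sample on differences) test: n = ((z_{α/2} + z_β) / d)².
z_{α/2} + z_β = 1.645 + 1.036 = 2.681.
n = (2.681 / 0.36)² = 7.447² = 55.46.
Round up.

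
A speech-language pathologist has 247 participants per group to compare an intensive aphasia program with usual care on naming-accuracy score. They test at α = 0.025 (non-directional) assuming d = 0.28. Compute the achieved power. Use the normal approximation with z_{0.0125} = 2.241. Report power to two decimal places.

For two equal groups, power = Φ(d·√(n/2) − z_{α/2}).
d·√(n/2) = 0.28 × √(247/2) = 0.28 × 11.113 = 3.112.
z_β = 3.112 − 2.241 = 0.871.
Power = Φ(0.871) = 0.808.

power ≈ 0.81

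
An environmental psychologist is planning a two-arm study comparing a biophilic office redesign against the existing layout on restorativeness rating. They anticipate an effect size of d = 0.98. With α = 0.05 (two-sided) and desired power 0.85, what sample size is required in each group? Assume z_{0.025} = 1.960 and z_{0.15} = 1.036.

n = 19 per group

For two independent groups with equal n: n = 2·((z_{α/2} + z_β) / d)².
z_{α/2} + z_β = 1.960 + 1.036 = 2.996.
n = 2 × (2.996 / 0.98)² = 2 × 3.057² = 2 × 9.35 = 18.7.
Round up to the next whole participant.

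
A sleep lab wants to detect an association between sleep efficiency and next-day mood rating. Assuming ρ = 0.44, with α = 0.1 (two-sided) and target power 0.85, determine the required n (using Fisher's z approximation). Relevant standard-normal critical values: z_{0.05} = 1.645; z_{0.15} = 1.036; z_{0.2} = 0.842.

Fisher's z: C = ½·ln((1+r)/(1−r)) = ½·ln(2.5714) = 0.4722.
n = ((z_{α/2} + z_β)/C)² + 3.
(1.645 + 1.036) / 0.4722 = 2.681 / 0.4722 = 5.678.
n = 5.678² + 3 = 32.24 + 3 = 35.2.
Round up.

n = 36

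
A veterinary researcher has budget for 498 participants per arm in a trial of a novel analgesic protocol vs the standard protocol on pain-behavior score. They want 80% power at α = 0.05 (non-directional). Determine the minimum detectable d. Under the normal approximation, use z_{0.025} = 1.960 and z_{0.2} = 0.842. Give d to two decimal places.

d_min ≈ 0.18

For two independent groups of n = 498 each: d_min = (z_{α/2} + z_β)·√(2/n).
z-sum = 1.960 + 0.842 = 2.802.
d_min = 2.802 × √(2/498) = 2.802 × 0.0634 = 0.178.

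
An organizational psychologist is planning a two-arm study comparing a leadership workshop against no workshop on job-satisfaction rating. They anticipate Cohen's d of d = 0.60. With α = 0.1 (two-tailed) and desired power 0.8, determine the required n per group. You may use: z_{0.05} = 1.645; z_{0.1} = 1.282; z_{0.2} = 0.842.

For two independent groups with equal n: n = 2·((z_{α/2} + z_β) / d)².
z_{α/2} + z_β = 1.645 + 0.842 = 2.487.
n = 2 × (2.487 / 0.60)² = 2 × 4.145² = 2 × 17.18 = 34.4.
Round up to the next whole participant.

n = 35 per group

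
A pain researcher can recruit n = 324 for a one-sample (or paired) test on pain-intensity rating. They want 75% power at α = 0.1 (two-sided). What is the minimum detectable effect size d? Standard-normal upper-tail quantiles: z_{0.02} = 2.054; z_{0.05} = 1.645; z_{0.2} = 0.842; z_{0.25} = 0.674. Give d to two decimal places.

d_min ≈ 0.13

For a single sample (or paired design) of n = 324: d_min = (z_{α/2} + z_β)/√n.
z-sum = 1.645 + 0.674 = 2.319.
d_min = 2.319 / √324 = 2.319 / 18.000 = 0.129.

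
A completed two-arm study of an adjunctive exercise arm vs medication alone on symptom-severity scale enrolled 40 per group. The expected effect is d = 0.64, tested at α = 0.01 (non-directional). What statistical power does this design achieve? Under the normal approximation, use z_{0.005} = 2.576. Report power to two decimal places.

power ≈ 0.61

For two equal groups, power = Φ(d·√(n/2) − z_{α/2}).
d·√(n/2) = 0.64 × √(40/2) = 0.64 × 4.472 = 2.862.
z_β = 2.862 − 2.576 = 0.286.
Power = Φ(0.286) = 0.613.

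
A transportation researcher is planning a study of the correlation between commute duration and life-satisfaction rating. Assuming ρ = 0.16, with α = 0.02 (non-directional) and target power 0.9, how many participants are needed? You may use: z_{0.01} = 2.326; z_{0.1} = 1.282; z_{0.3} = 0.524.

n = 503

Fisher's z: C = ½·ln((1+r)/(1−r)) = ½·ln(1.3810) = 0.1614.
n = ((z_{α/2} + z_β)/C)² + 3.
(2.326 + 1.282) / 0.1614 = 3.608 / 0.1614 = 22.354.
n = 22.354² + 3 = 499.72 + 3 = 502.7.
Round up.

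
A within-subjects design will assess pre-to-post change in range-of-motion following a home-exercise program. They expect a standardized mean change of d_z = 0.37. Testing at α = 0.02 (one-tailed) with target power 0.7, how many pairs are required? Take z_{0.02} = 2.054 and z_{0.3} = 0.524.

n = 49 pairs

For a paired (one-sample on differences) test: n = ((z_{α} + z_β) / d)².
z_{α} + z_β = 2.054 + 0.524 = 2.578.
n = (2.578 / 0.37)² = 6.968² = 48.55.
Round up.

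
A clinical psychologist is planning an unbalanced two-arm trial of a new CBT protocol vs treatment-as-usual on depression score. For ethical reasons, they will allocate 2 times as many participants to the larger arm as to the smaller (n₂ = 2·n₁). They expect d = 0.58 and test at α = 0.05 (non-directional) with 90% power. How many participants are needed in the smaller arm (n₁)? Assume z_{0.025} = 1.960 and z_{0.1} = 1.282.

With allocation ratio k = n₂/n₁ = 2, Var(x̄₁−x̄₂) = σ²(1/n₁ + 1/(k·n₁)) = σ²·(k+1)/(k·n₁).
So n₁ = (1 + 1/k)·((z_{α/2} + z_β)/d)² = 1.500 × (3.242/0.58)².
n₁ = 1.500 × 31.24 = 46.9.
Round up: n₁ = 47, giving n₂ = 2 × 47 = 94.

n₁ = 47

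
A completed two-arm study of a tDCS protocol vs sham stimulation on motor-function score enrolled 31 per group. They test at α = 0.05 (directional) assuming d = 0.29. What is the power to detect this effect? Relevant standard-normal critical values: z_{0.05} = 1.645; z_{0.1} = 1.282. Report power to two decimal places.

power ≈ 0.31

For two equal groups, power = Φ(d·√(n/2) − z_{α}).
d·√(n/2) = 0.29 × √(31/2) = 0.29 × 3.937 = 1.142.
z_β = 1.142 − 1.645 = -0.503.
Power = Φ(-0.503) = 0.307.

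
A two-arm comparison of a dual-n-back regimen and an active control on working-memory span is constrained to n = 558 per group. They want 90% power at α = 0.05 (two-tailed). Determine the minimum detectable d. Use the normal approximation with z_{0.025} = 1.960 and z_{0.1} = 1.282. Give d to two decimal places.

For two independent groups of n = 558 each: d_min = (z_{α/2} + z_β)·√(2/n).
z-sum = 1.960 + 1.282 = 3.242.
d_min = 3.242 × √(2/558) = 3.242 × 0.0599 = 0.194.

d_min ≈ 0.19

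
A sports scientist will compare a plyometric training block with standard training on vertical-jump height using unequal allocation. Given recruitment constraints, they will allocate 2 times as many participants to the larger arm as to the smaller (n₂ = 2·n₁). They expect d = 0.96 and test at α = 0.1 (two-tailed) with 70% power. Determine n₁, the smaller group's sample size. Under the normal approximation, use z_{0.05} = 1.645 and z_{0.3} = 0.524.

n₁ = 8

With allocation ratio k = n₂/n₁ = 2, Var(x̄₁−x̄₂) = σ²(1/n₁ + 1/(k·n₁)) = σ²·(k+1)/(k·n₁).
So n₁ = (1 + 1/k)·((z_{α/2} + z_β)/d)² = 1.500 × (2.169/0.96)².
n₁ = 1.500 × 5.10 = 7.7.
Round up: n₁ = 8, giving n₂ = 2 × 8 = 16.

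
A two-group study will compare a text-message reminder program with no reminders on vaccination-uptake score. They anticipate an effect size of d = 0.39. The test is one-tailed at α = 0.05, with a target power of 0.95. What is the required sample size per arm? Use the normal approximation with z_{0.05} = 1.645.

For two independent groups with equal n: n = 2·((z_{α} + z_β) / d)².
z_{α} + z_β = 1.645 + 1.645 = 3.290.
n = 2 × (3.290 / 0.39)² = 2 × 8.436² = 2 × 71.16 = 142.3.
Round up to the next whole participant.

n = 143 per group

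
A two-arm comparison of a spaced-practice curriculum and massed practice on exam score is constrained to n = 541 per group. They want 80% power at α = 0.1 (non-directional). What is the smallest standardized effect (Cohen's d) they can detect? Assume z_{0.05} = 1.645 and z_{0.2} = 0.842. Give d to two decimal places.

d_min ≈ 0.15

For two independent groups of n = 541 each: d_min = (z_{α/2} + z_β)·√(2/n).
z-sum = 1.645 + 0.842 = 2.487.
d_min = 2.487 × √(2/541) = 2.487 × 0.0608 = 0.151.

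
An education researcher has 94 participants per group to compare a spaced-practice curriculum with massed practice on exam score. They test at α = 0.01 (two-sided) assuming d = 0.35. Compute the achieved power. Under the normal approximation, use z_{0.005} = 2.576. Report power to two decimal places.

For two equal groups, power = Φ(d·√(n/2) − z_{α/2}).
d·√(n/2) = 0.35 × √(94/2) = 0.35 × 6.856 = 2.399.
z_β = 2.399 − 2.576 = -0.177.
Power = Φ(-0.177) = 0.430.

power ≈ 0.43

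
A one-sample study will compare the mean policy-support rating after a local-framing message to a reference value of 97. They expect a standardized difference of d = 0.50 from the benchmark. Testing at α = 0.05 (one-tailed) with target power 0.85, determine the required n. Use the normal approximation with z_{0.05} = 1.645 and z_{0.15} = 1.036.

For a one-sample test: n = ((z_{α} + z_β) / d)².
z_{α} + z_β = 1.645 + 1.036 = 2.681.
n = (2.681 / 0.50)² = 5.362² = 28.75.
Round up.

n = 29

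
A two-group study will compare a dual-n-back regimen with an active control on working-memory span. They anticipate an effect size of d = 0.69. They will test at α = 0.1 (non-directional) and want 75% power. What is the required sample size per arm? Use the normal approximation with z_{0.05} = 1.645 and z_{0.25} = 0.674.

n = 23 per group

For two independent groups with equal n: n = 2·((z_{α/2} + z_β) / d)².
z_{α/2} + z_β = 1.645 + 0.674 = 2.319.
n = 2 × (2.319 / 0.69)² = 2 × 3.361² = 2 × 11.30 = 22.6.
Round up to the next whole participant.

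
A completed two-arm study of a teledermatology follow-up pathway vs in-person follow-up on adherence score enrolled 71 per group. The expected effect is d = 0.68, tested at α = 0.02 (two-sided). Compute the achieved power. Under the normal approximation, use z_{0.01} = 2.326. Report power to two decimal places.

power ≈ 0.96

For two equal groups, power = Φ(d·√(n/2) − z_{α/2}).
d·√(n/2) = 0.68 × √(71/2) = 0.68 × 5.958 = 4.052.
z_β = 4.052 − 2.326 = 1.726.
Power = Φ(1.726) = 0.958.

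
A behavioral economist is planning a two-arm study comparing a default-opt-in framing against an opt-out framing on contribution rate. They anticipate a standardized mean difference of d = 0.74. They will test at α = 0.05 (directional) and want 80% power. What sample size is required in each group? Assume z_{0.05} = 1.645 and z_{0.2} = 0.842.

n = 23 per group

For two independent groups with equal n: n = 2·((z_{α} + z_β) / d)².
z_{α} + z_β = 1.645 + 0.842 = 2.487.
n = 2 × (2.487 / 0.74)² = 2 × 3.361² = 2 × 11.30 = 22.6.
Round up to the next whole participant.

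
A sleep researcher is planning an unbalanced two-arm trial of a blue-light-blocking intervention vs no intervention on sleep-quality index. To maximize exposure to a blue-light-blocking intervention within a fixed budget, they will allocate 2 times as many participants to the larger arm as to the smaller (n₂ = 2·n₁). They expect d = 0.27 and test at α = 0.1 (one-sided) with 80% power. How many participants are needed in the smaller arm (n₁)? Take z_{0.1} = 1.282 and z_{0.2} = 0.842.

With allocation ratio k = n₂/n₁ = 2, Var(x̄₁−x̄₂) = σ²(1/n₁ + 1/(k·n₁)) = σ²·(k+1)/(k·n₁).
So n₁ = (1 + 1/k)·((z_{α} + z_β)/d)² = 1.500 × (2.124/0.27)².
n₁ = 1.500 × 61.88 = 92.8.
Round up: n₁ = 93, giving n₂ = 2 × 93 = 186.

n₁ = 93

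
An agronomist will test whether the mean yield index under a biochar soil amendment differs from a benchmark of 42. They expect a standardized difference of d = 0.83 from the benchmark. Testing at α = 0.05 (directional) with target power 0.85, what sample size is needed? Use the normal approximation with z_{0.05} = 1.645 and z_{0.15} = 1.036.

n = 11

For a one-sample test: n = ((z_{α} + z_β) / d)².
z_{α} + z_β = 1.645 + 1.036 = 2.681.
n = (2.681 / 0.83)² = 3.230² = 10.43.
Round up.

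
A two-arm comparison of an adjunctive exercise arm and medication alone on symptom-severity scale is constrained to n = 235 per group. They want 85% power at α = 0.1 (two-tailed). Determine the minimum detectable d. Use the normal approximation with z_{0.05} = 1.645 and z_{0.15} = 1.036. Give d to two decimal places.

For two independent groups of n = 235 each: d_min = (z_{α/2} + z_β)·√(2/n).
z-sum = 1.645 + 1.036 = 2.681.
d_min = 2.681 × √(2/235) = 2.681 × 0.0923 = 0.247.

d_min ≈ 0.25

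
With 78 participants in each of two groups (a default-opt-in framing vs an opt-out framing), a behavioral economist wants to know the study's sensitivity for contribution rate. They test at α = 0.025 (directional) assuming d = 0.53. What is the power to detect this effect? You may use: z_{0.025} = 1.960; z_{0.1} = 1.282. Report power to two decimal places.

power ≈ 0.91

For two equal groups, power = Φ(d·√(n/2) − z_{α}).
d·√(n/2) = 0.53 × √(78/2) = 0.53 × 6.245 = 3.310.
z_β = 3.310 − 1.960 = 1.350.
Power = Φ(1.350) = 0.911.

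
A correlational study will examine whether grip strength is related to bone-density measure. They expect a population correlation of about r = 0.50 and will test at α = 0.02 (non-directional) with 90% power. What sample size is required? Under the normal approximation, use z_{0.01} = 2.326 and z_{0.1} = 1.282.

n = 47

Fisher's z: C = ½·ln((1+r)/(1−r)) = ½·ln(3.0000) = 0.5493.
n = ((z_{α/2} + z_β)/C)² + 3.
(2.326 + 1.282) / 0.5493 = 3.608 / 0.5493 = 6.568.
n = 6.568² + 3 = 43.14 + 3 = 46.1.
Round up.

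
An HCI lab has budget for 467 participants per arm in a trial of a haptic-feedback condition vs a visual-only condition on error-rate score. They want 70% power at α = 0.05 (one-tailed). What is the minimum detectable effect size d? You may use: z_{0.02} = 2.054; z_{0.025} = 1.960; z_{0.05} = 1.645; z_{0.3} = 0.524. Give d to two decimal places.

d_min ≈ 0.14

For two independent groups of n = 467 each: d_min = (z_{α} + z_β)·√(2/n).
z-sum = 1.645 + 0.524 = 2.169.
d_min = 2.169 × √(2/467) = 2.169 × 0.0654 = 0.142.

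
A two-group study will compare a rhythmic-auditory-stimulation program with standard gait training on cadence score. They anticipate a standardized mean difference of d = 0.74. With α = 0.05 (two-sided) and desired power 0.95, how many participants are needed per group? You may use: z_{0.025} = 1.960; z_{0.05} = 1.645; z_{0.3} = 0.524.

n = 48 per group

For two independent groups with equal n: n = 2·((z_{α/2} + z_β) / d)².
z_{α/2} + z_β = 1.960 + 1.645 = 3.605.
n = 2 × (3.605 / 0.74)² = 2 × 4.872² = 2 × 23.73 = 47.5.
Round up to the next whole participant.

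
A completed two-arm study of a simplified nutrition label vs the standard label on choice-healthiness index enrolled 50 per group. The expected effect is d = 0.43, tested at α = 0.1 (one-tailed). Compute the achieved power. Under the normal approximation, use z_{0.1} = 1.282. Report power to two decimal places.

power ≈ 0.81

For two equal groups, power = Φ(d·√(n/2) − z_{α}).
d·√(n/2) = 0.43 × √(50/2) = 0.43 × 5.000 = 2.150.
z_β = 2.150 − 1.282 = 0.868.
Power = Φ(0.868) = 0.807.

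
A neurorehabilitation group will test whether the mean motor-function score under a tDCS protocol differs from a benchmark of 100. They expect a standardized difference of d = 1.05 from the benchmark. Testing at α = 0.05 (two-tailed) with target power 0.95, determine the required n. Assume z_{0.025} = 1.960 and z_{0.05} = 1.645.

For a one-sample test: n = ((z_{α/2} + z_β) / d)².
z_{α/2} + z_β = 1.960 + 1.645 = 3.605.
n = (3.605 / 1.05)² = 3.433² = 11.79.
Round up.

n = 12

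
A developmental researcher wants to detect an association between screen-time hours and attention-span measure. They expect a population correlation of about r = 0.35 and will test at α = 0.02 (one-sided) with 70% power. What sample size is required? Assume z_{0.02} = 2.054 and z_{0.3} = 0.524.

Fisher's z: C = ½·ln((1+r)/(1−r)) = ½·ln(2.0769) = 0.3654.
n = ((z_{α} + z_β)/C)² + 3.
(2.054 + 0.524) / 0.3654 = 2.578 / 0.3654 = 7.055.
n = 7.055² + 3 = 49.78 + 3 = 52.8.
Round up.

n = 53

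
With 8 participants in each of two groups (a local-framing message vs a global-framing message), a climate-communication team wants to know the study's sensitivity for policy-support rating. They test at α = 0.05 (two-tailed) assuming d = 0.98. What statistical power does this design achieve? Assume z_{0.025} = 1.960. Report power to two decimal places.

For two equal groups, power = Φ(d·√(n/2) − z_{α/2}).
d·√(n/2) = 0.98 × √(8/2) = 0.98 × 2.000 = 1.960.
z_β = 1.960 − 1.960 = 0.000.
Power = Φ(0.000) = 0.500.

power ≈ 0.50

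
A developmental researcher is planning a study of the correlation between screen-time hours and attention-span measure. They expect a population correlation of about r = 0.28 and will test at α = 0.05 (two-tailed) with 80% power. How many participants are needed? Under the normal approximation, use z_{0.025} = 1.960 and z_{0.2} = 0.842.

Fisher's z: C = ½·ln((1+r)/(1−r)) = ½·ln(1.7778) = 0.2877.
n = ((z_{α/2} + z_β)/C)² + 3.
(1.960 + 0.842) / 0.2877 = 2.802 / 0.2877 = 9.739.
n = 9.739² + 3 = 94.85 + 3 = 97.9.
Round up.

n = 98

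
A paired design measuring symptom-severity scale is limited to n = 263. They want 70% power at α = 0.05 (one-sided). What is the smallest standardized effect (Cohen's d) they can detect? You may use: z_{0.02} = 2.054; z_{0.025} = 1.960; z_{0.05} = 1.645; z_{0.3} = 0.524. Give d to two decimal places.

For a single sample (or paired design) of n = 263: d_min = (z_{α} + z_β)/√n.
z-sum = 1.645 + 0.524 = 2.169.
d_min = 2.169 / √263 = 2.169 / 16.217 = 0.134.

d_min ≈ 0.13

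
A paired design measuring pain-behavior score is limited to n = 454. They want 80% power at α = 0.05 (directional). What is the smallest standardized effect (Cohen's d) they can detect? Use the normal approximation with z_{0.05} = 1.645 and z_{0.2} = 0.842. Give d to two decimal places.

For a single sample (or paired design) of n = 454: d_min = (z_{α} + z_β)/√n.
z-sum = 1.645 + 0.842 = 2.487.
d_min = 2.487 / √454 = 2.487 / 21.307 = 0.117.

d_min ≈ 0.12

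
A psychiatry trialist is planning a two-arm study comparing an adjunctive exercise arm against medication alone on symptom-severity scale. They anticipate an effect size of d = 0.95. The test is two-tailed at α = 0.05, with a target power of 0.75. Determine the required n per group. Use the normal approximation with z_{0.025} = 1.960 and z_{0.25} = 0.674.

n = 16 per group

For two independent groups with equal n: n = 2·((z_{α/2} + z_β) / d)².
z_{α/2} + z_β = 1.960 + 0.674 = 2.634.
n = 2 × (2.634 / 0.95)² = 2 × 2.773² = 2 × 7.69 = 15.4.
Round up to the next whole participant.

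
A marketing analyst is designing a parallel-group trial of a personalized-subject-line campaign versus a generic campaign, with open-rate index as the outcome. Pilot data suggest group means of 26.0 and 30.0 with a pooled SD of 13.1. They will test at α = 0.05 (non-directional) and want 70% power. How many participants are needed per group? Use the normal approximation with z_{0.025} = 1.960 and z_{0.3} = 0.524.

Cohen's d = |M₁ − M₂| / SD_pooled = |26.0 − 30.0| / 13.1 = 4.0 / 13.1 = 0.305.
For two independent groups with equal n: n = 2·((z_{α/2} + z_β) / d)².
z_{α/2} + z_β = 1.960 + 0.524 = 2.484.
n = 2 × (2.484 / 0.305)² = 2 × 8.144² = 2 × 66.33 = 132.7.
Round up to the next whole participant.

n = 133 per group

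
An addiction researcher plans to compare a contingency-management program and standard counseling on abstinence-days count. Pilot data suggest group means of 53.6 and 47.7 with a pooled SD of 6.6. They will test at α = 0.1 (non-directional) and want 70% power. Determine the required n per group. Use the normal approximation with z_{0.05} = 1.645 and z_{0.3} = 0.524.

Cohen's d = |M₁ − M₂| / SD_pooled = |53.6 − 47.7| / 6.6 = 5.9 / 6.6 = 0.894.
For two independent groups with equal n: n = 2·((z_{α/2} + z_β) / d)².
z_{α/2} + z_β = 1.645 + 0.524 = 2.169.
n = 2 × (2.169 / 0.894)² = 2 × 2.426² = 2 × 5.89 = 11.8.
Round up to the next whole participant.

n = 12 per group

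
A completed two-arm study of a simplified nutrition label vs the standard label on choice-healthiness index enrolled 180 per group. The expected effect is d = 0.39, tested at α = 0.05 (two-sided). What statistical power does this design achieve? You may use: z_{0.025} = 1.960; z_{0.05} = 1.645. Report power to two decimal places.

For two equal groups, power = Φ(d·√(n/2) − z_{α/2}).
d·√(n/2) = 0.39 × √(180/2) = 0.39 × 9.487 = 3.700.
z_β = 3.700 − 1.960 = 1.740.
Power = Φ(1.740) = 0.959.

power ≈ 0.96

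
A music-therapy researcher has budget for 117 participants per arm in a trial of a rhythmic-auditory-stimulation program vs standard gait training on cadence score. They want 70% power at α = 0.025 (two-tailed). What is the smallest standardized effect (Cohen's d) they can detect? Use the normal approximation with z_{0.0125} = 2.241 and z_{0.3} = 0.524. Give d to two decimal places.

For two independent groups of n = 117 each: d_min = (z_{α/2} + z_β)·√(2/n).
z-sum = 2.241 + 0.524 = 2.765.
d_min = 2.765 × √(2/117) = 2.765 × 0.1307 = 0.362.

d_min ≈ 0.36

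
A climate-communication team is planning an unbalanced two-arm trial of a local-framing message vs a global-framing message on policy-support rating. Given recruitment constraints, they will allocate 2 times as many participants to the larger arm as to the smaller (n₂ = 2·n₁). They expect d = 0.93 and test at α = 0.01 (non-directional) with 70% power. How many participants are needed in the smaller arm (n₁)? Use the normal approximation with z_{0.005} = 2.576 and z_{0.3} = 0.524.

With allocation ratio k = n₂/n₁ = 2, Var(x̄₁−x̄₂) = σ²(1/n₁ + 1/(k·n₁)) = σ²·(k+1)/(k·n₁).
So n₁ = (1 + 1/k)·((z_{α/2} + z_β)/d)² = 1.500 × (3.100/0.93)².
n₁ = 1.500 × 11.11 = 16.7.
Round up: n₁ = 17, giving n₂ = 2 × 17 = 34.

n₁ = 17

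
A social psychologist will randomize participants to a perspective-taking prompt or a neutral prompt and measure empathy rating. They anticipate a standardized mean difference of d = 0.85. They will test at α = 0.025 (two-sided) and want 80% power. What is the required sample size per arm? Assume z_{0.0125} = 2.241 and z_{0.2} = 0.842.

n = 27 per group

For two independent groups with equal n: n = 2·((z_{α/2} + z_β) / d)².
z_{α/2} + z_β = 2.241 + 0.842 = 3.083.
n = 2 × (3.083 / 0.85)² = 2 × 3.627² = 2 × 13.16 = 26.3.
Round up to the next whole participant.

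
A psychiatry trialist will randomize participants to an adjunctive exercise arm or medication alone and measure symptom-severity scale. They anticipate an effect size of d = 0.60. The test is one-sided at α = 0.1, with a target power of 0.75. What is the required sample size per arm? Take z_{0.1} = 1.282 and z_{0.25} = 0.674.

For two independent groups with equal n: n = 2·((z_{α} + z_β) / d)².
z_{α} + z_β = 1.282 + 0.674 = 1.956.
n = 2 × (1.956 / 0.60)² = 2 × 3.260² = 2 × 10.63 = 21.3.
Round up to the next whole participant.

n = 22 per group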